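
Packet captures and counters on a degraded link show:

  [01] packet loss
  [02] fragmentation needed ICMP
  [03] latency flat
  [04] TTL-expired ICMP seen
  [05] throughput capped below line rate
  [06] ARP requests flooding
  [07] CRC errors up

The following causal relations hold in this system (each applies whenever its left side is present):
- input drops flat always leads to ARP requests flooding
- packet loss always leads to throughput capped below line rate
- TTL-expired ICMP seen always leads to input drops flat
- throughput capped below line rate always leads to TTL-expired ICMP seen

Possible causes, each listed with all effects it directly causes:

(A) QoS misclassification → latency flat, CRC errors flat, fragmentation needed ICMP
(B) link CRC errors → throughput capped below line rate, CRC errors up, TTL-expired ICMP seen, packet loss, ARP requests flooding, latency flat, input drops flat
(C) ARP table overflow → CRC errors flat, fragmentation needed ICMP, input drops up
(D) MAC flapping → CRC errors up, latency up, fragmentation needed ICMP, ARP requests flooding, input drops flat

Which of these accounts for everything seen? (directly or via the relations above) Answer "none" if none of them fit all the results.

none

Checking each candidate against the observations:
(A) QoS misclassification — fails on packet loss, TTL-expired ICMP seen, throughput capped below line rate, ARP requests flooding, CRC errors up (predicts CRC errors flat, not CRC errors up)
(B) link CRC errors — does not account for fragmentation needed ICMP
(C) ARP table overflow — packet loss NO; fragmentation needed ICMP yes; latency flat NO; TTL-expired ICMP seen NO; throughput capped below line rate NO; ARP requests flooding NO; CRC errors up NO
(D) MAC flapping — fails on packet loss, latency flat, TTL-expired ICMP seen, throughput capped below line rate (predicts latency up, not latency flat)
Every candidate fails on at least one observation.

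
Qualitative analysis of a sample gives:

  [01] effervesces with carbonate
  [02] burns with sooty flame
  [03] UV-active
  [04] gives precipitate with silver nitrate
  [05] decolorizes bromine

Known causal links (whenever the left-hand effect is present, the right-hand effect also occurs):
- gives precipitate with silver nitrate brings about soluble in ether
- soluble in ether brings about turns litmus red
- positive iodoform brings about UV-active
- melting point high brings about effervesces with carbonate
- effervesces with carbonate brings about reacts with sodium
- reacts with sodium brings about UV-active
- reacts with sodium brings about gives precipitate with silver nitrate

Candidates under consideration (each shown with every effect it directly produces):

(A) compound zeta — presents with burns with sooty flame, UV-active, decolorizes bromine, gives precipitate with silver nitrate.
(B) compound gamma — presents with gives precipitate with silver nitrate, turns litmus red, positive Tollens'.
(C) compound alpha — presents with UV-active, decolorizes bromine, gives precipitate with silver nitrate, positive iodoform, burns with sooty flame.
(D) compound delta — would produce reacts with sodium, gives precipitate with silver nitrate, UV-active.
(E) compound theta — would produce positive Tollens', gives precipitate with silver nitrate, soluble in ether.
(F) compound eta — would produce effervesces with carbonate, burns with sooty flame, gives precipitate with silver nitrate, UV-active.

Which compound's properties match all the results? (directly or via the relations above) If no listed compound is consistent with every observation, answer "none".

none

Checking each candidate against the observations:
(A) compound zeta — effervesces with carbonate -; burns with sooty flame +; UV-active +; gives precipitate with silver nitrate +; decolorizes bromine +
(B) compound gamma — effervesces with carbonate -; burns with sooty flame -; UV-active -; gives precipitate with silver nitrate +; decolorizes bromine -
(C) compound alpha — does not account for effervesces with carbonate
(D) compound delta — effervesces with carbonate -; burns with sooty flame -; UV-active +; gives precipitate with silver nitrate +; decolorizes bromine -
(E) compound theta — effervesces with carbonate -; burns with sooty flame -; UV-active -; gives precipitate with silver nitrate +; decolorizes bromine -
(F) compound eta — does not account for decolorizes bromine
Every candidate fails on at least one observation.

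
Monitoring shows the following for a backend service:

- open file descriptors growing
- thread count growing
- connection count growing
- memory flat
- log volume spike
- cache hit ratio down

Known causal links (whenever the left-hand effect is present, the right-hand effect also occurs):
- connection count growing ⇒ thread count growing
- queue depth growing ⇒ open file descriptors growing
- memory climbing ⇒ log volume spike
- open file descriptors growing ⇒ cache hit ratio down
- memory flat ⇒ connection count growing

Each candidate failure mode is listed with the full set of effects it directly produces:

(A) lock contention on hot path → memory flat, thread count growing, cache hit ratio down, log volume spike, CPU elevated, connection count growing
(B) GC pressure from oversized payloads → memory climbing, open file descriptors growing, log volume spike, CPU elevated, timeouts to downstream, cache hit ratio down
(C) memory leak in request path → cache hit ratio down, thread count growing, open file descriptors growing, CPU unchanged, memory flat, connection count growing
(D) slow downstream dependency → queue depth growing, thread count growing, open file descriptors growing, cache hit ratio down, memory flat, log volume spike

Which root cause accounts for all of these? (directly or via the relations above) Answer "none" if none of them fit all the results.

D

Testing each hypothesis:
(A) lock contention on hot path — open file descriptors growing -; thread count growing +; connection count growing +; memory flat +; log volume spike +; cache hit ratio down +
(B) GC pressure from oversized payloads — fails on thread count growing, connection count growing, memory flat (predicts memory climbing, not memory flat)
(C) memory leak in request path — does not account for log volume spike
(D) slow downstream dependency — accounts for every observation (connection count growing by memory flat → connection count growing)
(D) alone accounts for all the evidence.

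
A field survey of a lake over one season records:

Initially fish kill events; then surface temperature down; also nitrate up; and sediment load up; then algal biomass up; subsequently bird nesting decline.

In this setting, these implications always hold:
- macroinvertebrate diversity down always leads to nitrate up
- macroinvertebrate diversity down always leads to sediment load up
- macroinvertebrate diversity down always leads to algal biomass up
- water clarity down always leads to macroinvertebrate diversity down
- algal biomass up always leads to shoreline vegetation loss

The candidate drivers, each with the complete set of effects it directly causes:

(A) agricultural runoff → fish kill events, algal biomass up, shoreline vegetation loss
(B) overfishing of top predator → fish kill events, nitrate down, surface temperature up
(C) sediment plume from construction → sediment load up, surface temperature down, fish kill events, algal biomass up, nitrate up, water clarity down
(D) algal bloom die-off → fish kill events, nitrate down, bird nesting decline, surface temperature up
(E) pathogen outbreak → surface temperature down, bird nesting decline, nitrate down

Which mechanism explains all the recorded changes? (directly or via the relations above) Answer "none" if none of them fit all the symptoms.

Testing each hypothesis:
(A) agricultural runoff — fish kill events ✓; surface temperature down ✗; nitrate up ✗; sediment load up ✗; algal biomass up ✓; bird nesting decline ✗
(B) overfishing of top predator — fails on surface temperature down, nitrate up, sediment load up, algal biomass up, bird nesting decline (predicts surface temperature up, not surface temperature down; predicts nitrate down, not nitrate up)
(C) sediment plume from construction — fish kill events ✓; surface temperature down ✓; nitrate up ✓; sediment load up ✓; algal biomass up ✓; bird nesting decline ✗
(D) algal bloom die-off — fish kill events ✓; surface temperature down ✗; nitrate up ✗; sediment load up ✗; algal biomass up ✗; bird nesting decline ✓
(E) pathogen outbreak — fish kill events ✗; surface temperature down ✓; nitrate up ✗; sediment load up ✗; algal biomass up ✗; bird nesting decline ✓
No candidate is consistent with all observations.

none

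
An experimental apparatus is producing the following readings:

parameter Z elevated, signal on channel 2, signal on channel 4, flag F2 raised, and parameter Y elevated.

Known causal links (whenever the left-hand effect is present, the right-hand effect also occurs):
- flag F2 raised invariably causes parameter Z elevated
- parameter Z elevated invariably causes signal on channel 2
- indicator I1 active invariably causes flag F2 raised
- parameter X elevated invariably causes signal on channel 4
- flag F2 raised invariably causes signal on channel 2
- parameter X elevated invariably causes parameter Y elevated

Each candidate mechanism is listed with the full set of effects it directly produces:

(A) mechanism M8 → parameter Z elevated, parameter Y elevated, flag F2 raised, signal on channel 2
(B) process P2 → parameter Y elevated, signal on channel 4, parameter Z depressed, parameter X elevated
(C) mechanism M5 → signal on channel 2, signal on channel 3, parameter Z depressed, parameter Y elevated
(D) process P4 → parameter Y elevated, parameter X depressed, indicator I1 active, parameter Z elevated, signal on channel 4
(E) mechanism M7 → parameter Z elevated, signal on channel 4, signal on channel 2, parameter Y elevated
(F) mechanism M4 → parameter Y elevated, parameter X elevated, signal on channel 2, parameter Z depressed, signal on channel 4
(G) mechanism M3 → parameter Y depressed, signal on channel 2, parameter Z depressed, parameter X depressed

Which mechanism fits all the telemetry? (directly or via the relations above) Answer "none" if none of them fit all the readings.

Per-candidate check:
(A) mechanism M8 — parameter Z elevated yes; signal on channel 2 yes; signal on channel 4 NO; flag F2 raised yes; parameter Y elevated yes
(B) process P2 — fails on parameter Z elevated, signal on channel 2, flag F2 raised (predicts parameter Z depressed, not parameter Z elevated)
(C) mechanism M5 — parameter Z elevated NO; signal on channel 2 yes; signal on channel 4 NO; flag F2 raised NO; parameter Y elevated yes
(D) process P4 — accounts for every observation (signal on channel 2 via parameter Z elevated → signal on channel 2)
(E) mechanism M7 — parameter Z elevated yes; signal on channel 2 yes; signal on channel 4 yes; flag F2 raised NO; parameter Y elevated yes
(F) mechanism M4 — parameter Z elevated NO; signal on channel 2 yes; signal on channel 4 yes; flag F2 raised NO; parameter Y elevated yes
(G) mechanism M3 — parameter Z elevated NO; signal on channel 2 yes; signal on channel 4 NO; flag F2 raised NO; parameter Y elevated NO
(D) is the only candidate with no mismatches.

D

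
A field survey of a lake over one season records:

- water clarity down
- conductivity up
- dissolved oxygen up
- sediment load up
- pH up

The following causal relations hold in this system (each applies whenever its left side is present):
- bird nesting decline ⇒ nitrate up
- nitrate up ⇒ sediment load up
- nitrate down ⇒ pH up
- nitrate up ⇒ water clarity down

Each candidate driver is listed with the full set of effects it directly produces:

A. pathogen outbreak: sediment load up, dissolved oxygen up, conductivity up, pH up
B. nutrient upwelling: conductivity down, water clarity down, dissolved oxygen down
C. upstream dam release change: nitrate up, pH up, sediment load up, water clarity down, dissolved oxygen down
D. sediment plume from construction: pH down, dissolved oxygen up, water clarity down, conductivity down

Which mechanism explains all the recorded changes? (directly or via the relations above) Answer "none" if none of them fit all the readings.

Per-candidate check:
(A) pathogen outbreak — water clarity down NO; conductivity up yes; dissolved oxygen up yes; sediment load up yes; pH up yes
(B) nutrient upwelling — fails on conductivity up, dissolved oxygen up, sediment load up, pH up (predicts conductivity down, not conductivity up; predicts dissolved oxygen down, not dissolved oxygen up)
(C) upstream dam release change — fails on conductivity up, dissolved oxygen up (predicts dissolved oxygen down, not dissolved oxygen up)
(D) sediment plume from construction — fails on conductivity up, sediment load up, pH up (predicts conductivity down, not conductivity up; predicts pH down, not pH up)
None of the listed candidates fits everything.

none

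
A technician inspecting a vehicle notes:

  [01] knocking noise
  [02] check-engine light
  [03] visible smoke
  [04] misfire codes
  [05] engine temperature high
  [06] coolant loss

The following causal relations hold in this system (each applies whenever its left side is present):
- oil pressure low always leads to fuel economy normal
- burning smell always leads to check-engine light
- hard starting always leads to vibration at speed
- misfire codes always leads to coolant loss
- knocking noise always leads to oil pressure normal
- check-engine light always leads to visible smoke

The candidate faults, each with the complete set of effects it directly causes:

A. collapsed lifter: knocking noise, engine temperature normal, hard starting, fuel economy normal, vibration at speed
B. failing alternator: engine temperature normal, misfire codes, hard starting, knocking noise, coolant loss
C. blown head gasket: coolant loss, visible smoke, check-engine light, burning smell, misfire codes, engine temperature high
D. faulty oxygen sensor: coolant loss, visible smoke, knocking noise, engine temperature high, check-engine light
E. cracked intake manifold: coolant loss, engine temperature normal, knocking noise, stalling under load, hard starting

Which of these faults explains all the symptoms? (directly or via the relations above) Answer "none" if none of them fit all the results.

Per-candidate check:
(A) collapsed lifter — knocking noise yes; check-engine light NO; visible smoke NO; misfire codes NO; engine temperature high NO; coolant loss NO
(B) failing alternator — fails on check-engine light, visible smoke, engine temperature high (predicts engine temperature normal, not engine temperature high)
(C) blown head gasket — does not account for knocking noise
(D) faulty oxygen sensor — knocking noise yes; check-engine light yes; visible smoke yes; misfire codes NO; engine temperature high yes; coolant loss yes
(E) cracked intake manifold — fails on check-engine light, visible smoke, misfire codes, engine temperature high (predicts engine temperature normal, not engine temperature high)
No candidate is consistent with all observations.

none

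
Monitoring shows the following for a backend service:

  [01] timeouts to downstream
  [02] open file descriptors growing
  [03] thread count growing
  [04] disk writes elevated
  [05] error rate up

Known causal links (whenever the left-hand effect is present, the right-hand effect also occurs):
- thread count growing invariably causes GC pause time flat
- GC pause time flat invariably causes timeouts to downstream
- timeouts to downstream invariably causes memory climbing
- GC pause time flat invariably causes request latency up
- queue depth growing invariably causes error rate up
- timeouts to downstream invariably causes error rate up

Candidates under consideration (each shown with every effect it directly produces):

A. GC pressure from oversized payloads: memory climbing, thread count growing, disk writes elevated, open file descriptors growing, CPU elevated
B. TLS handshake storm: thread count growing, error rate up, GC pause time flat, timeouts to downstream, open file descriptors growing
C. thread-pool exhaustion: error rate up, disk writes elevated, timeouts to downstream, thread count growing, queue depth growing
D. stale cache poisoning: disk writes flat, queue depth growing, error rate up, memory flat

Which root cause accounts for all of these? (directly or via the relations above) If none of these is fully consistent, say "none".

A

For each candidate, compare predicted effects to what was observed:
(A) GC pressure from oversized payloads — accounts for every observation (timeouts to downstream via thread count growing → GC pause time flat → timeouts to downstream)
(B) TLS handshake storm — timeouts to downstream yes; open file descriptors growing yes; thread count growing yes; disk writes elevated NO; error rate up yes
(C) thread-pool exhaustion — does not account for open file descriptors growing
(D) stale cache poisoning — timeouts to downstream NO; open file descriptors growing NO; thread count growing NO; disk writes elevated NO; error rate up yes
Only (A) is consistent with every observation.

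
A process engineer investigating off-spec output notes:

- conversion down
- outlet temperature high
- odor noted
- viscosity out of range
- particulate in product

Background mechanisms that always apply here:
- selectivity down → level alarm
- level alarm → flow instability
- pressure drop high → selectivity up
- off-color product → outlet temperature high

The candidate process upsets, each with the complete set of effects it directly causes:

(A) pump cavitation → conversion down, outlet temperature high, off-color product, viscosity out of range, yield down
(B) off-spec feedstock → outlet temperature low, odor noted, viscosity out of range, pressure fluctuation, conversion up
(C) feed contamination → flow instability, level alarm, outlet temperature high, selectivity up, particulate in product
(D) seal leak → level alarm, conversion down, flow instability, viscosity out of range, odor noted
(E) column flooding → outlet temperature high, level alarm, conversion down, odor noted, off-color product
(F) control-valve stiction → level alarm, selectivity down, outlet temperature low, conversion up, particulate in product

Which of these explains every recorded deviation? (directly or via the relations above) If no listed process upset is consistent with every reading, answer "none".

none

Per-candidate check:
(A) pump cavitation — conversion down +; outlet temperature high +; odor noted -; viscosity out of range +; particulate in product -
(B) off-spec feedstock — conversion down -; outlet temperature high -; odor noted +; viscosity out of range +; particulate in product -
(C) feed contamination — conversion down -; outlet temperature high +; odor noted -; viscosity out of range -; particulate in product +
(D) seal leak — conversion down +; outlet temperature high -; odor noted +; viscosity out of range +; particulate in product -
(E) column flooding — does not account for viscosity out of range, particulate in product
(F) control-valve stiction — conversion down -; outlet temperature high -; odor noted -; viscosity out of range -; particulate in product +
None of the listed candidates fits everything.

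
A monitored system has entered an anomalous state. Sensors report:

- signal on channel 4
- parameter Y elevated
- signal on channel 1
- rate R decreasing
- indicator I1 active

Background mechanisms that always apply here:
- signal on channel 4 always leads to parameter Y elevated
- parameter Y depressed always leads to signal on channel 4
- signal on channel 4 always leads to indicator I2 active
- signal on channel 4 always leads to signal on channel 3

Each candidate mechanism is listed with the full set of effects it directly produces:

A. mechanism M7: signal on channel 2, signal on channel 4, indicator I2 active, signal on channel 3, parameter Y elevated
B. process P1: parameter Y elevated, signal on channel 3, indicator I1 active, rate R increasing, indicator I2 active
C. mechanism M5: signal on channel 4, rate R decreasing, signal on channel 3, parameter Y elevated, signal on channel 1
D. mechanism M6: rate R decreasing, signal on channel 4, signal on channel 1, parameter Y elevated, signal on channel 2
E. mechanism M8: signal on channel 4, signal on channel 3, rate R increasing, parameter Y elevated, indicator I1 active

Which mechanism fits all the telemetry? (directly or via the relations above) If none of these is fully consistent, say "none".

For each candidate, compare predicted effects to what was observed:
(A) mechanism M7 — does not account for signal on channel 1, rate R decreasing, indicator I1 active
(B) process P1 — signal on channel 4 NO; parameter Y elevated yes; signal on channel 1 NO; rate R decreasing NO; indicator I1 active yes
(C) mechanism M5 — signal on channel 4 yes; parameter Y elevated yes; signal on channel 1 yes; rate R decreasing yes; indicator I1 active NO
(D) mechanism M6 — does not account for indicator I1 active
(E) mechanism M8 — fails on signal on channel 1, rate R decreasing (predicts rate R increasing, not rate R decreasing)
No candidate is consistent with all observations.

none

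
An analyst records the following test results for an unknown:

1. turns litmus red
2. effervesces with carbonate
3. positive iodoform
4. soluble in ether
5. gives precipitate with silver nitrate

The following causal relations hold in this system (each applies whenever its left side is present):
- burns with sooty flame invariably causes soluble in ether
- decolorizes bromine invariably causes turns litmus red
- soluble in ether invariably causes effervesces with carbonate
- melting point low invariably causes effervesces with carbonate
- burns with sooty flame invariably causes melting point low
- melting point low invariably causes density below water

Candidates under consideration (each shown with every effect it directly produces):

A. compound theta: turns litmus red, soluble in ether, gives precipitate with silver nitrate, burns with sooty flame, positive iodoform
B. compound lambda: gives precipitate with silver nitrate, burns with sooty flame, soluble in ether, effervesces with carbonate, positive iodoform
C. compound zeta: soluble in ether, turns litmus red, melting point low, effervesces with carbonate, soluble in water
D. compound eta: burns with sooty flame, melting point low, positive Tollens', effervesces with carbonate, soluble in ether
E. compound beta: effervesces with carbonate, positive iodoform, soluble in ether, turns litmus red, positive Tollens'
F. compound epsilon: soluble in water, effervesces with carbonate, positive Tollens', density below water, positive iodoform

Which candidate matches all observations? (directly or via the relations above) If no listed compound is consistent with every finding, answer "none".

A

Checking each candidate against the observations:
(A) compound theta — accounts for every observation (effervesces with carbonate by soluble in ether → effervesces with carbonate)
(B) compound lambda — turns litmus red NO; effervesces with carbonate yes; positive iodoform yes; soluble in ether yes; gives precipitate with silver nitrate yes
(C) compound zeta — turns litmus red yes; effervesces with carbonate yes; positive iodoform NO; soluble in ether yes; gives precipitate with silver nitrate NO
(D) compound eta — turns litmus red NO; effervesces with carbonate yes; positive iodoform NO; soluble in ether yes; gives precipitate with silver nitrate NO
(E) compound beta — turns litmus red yes; effervesces with carbonate yes; positive iodoform yes; soluble in ether yes; gives precipitate with silver nitrate NO
(F) compound epsilon — turns litmus red NO; effervesces with carbonate yes; positive iodoform yes; soluble in ether NO; gives precipitate with silver nitrate NO
Only (A) is consistent with every observation.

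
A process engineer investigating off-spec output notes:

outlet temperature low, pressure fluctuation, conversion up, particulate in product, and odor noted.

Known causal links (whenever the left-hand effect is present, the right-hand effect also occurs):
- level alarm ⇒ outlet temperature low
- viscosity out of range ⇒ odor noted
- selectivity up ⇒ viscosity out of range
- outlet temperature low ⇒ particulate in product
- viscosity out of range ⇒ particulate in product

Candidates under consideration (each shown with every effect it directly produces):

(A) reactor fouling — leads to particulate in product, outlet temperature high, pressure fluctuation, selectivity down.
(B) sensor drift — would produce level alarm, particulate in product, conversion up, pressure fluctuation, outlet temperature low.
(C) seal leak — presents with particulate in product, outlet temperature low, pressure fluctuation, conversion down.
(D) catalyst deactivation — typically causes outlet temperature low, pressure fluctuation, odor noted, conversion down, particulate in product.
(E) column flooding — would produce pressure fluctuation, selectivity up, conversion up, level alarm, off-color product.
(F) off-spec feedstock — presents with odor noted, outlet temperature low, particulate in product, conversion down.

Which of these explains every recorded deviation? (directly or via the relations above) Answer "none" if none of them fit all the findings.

E

Checking each candidate against the observations:
(A) reactor fouling — outlet temperature low ✗; pressure fluctuation ✓; conversion up ✗; particulate in product ✓; odor noted ✗
(B) sensor drift — outlet temperature low ✓; pressure fluctuation ✓; conversion up ✓; particulate in product ✓; odor noted ✗
(C) seal leak — outlet temperature low ✓; pressure fluctuation ✓; conversion up ✗; particulate in product ✓; odor noted ✗
(D) catalyst deactivation — fails on conversion up (predicts conversion down, not conversion up)
(E) column flooding — accounts for every observation (outlet temperature low through level alarm → outlet temperature low)
(F) off-spec feedstock — outlet temperature low ✓; pressure fluctuation ✗; conversion up ✗; particulate in product ✓; odor noted ✓
(E) alone accounts for all the evidence.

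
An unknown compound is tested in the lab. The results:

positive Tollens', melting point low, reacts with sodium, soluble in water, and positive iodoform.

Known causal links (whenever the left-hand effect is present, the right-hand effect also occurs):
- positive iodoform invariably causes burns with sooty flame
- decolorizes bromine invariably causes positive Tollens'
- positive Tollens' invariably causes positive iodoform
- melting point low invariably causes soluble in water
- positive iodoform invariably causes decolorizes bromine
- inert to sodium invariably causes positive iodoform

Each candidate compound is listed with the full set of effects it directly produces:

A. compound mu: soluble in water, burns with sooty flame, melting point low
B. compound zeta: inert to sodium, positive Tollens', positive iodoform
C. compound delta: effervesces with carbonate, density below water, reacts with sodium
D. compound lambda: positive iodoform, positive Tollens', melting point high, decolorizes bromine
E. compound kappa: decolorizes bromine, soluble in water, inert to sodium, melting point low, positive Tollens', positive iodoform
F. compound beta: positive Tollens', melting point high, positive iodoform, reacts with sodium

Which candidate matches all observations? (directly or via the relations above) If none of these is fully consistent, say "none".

none

Testing each hypothesis:
(A) compound mu — does not account for positive Tollens', reacts with sodium, positive iodoform
(B) compound zeta — positive Tollens' +; melting point low -; reacts with sodium -; soluble in water -; positive iodoform +
(C) compound delta — positive Tollens' -; melting point low -; reacts with sodium +; soluble in water -; positive iodoform -
(D) compound lambda — fails on melting point low, reacts with sodium, soluble in water (predicts melting point high, not melting point low)
(E) compound kappa — positive Tollens' +; melting point low +; reacts with sodium -; soluble in water +; positive iodoform +
(F) compound beta — fails on melting point low, soluble in water (predicts melting point high, not melting point low)
Every candidate fails on at least one observation.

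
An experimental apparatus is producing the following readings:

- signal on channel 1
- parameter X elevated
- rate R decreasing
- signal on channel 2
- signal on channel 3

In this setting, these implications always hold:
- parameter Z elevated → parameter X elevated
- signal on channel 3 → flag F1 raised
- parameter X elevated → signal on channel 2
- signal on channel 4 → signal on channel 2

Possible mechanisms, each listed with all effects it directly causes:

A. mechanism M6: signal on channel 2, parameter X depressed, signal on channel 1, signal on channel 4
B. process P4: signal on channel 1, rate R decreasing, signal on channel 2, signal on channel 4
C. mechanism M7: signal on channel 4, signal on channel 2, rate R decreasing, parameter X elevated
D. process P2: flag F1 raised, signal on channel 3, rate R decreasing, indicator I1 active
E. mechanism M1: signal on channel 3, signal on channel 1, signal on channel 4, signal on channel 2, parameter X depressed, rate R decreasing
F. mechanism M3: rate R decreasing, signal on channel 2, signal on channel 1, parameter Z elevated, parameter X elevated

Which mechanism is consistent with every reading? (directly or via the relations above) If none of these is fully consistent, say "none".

Checking each candidate against the observations:
(A) mechanism M6 — signal on channel 1 match; parameter X elevated miss; rate R decreasing miss; signal on channel 2 match; signal on channel 3 miss
(B) process P4 — does not account for parameter X elevated, signal on channel 3
(C) mechanism M7 — signal on channel 1 miss; parameter X elevated match; rate R decreasing match; signal on channel 2 match; signal on channel 3 miss
(D) process P2 — does not account for signal on channel 1, parameter X elevated, signal on channel 2
(E) mechanism M1 — fails on parameter X elevated (predicts parameter X depressed, not parameter X elevated)
(F) mechanism M3 — does not account for signal on channel 3
None of the listed candidates fits everything.

none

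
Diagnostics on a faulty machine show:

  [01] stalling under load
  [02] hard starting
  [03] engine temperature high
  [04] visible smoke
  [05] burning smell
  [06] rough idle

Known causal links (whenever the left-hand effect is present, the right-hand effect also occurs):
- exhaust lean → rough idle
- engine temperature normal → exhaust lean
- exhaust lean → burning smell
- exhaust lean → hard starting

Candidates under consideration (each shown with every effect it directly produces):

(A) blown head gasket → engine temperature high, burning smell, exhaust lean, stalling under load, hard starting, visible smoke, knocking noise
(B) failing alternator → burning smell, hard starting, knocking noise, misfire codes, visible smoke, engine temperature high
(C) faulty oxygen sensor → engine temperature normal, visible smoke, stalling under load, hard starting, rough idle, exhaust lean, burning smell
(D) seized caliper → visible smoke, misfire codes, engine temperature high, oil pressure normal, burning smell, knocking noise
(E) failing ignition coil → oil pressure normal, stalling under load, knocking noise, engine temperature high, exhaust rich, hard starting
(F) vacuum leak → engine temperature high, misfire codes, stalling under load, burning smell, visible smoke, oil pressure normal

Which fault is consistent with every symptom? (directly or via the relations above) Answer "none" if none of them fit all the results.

For each candidate, compare predicted effects to what was observed:
(A) blown head gasket — stalling under load match; hard starting match; engine temperature high match; visible smoke match; burning smell match; rough idle match (by exhaust lean → rough idle)
(B) failing alternator — stalling under load miss; hard starting match; engine temperature high match; visible smoke match; burning smell match; rough idle miss
(C) faulty oxygen sensor — fails on engine temperature high (predicts engine temperature normal, not engine temperature high)
(D) seized caliper — does not account for stalling under load, hard starting, rough idle
(E) failing ignition coil — does not account for visible smoke, burning smell, rough idle
(F) vacuum leak — stalling under load match; hard starting miss; engine temperature high match; visible smoke match; burning smell match; rough idle miss
(A) is the only candidate with no mismatches.

A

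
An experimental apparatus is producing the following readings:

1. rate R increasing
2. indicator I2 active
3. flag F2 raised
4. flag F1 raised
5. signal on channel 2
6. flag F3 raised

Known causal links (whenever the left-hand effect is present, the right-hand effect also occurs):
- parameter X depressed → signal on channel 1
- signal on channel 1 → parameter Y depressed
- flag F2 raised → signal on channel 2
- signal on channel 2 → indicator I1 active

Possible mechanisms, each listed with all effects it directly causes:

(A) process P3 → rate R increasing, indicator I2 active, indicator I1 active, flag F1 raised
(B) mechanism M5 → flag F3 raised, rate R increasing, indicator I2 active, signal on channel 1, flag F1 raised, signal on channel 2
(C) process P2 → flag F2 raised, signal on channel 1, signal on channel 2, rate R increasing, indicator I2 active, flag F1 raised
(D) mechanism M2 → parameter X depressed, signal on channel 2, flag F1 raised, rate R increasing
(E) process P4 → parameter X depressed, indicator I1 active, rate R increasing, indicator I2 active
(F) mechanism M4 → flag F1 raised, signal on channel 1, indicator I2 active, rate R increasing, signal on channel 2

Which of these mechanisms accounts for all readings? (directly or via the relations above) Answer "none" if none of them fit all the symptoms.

Checking each candidate against the observations:
(A) process P3 — rate R increasing +; indicator I2 active +; flag F2 raised -; flag F1 raised +; signal on channel 2 -; flag F3 raised -
(B) mechanism M5 — does not account for flag F2 raised
(C) process P2 — does not account for flag F3 raised
(D) mechanism M2 — rate R increasing +; indicator I2 active -; flag F2 raised -; flag F1 raised +; signal on channel 2 +; flag F3 raised -
(E) process P4 — rate R increasing +; indicator I2 active +; flag F2 raised -; flag F1 raised -; signal on channel 2 -; flag F3 raised -
(F) mechanism M4 — rate R increasing +; indicator I2 active +; flag F2 raised -; flag F1 raised +; signal on channel 2 +; flag F3 raised -
No candidate is consistent with all observations.

none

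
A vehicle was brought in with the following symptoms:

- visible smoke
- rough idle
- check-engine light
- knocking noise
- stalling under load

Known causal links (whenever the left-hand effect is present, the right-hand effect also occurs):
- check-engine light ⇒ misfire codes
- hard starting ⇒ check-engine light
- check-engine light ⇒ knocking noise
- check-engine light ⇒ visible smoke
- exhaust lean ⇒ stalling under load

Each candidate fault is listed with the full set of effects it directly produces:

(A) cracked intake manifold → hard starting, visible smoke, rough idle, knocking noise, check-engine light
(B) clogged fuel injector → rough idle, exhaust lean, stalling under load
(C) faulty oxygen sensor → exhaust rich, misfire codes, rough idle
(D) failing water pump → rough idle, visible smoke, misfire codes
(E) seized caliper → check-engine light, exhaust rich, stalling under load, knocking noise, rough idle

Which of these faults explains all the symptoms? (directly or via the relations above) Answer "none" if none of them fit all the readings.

For each candidate, compare predicted effects to what was observed:
(A) cracked intake manifold — visible smoke match; rough idle match; check-engine light match; knocking noise match; stalling under load miss
(B) clogged fuel injector — does not account for visible smoke, check-engine light, knocking noise
(C) faulty oxygen sensor — visible smoke miss; rough idle match; check-engine light miss; knocking noise miss; stalling under load miss
(D) failing water pump — does not account for check-engine light, knocking noise, stalling under load
(E) seized caliper — visible smoke match (via check-engine light → visible smoke); rough idle match; check-engine light match; knocking noise match; stalling under load match
(E) is the only candidate with no mismatches.

E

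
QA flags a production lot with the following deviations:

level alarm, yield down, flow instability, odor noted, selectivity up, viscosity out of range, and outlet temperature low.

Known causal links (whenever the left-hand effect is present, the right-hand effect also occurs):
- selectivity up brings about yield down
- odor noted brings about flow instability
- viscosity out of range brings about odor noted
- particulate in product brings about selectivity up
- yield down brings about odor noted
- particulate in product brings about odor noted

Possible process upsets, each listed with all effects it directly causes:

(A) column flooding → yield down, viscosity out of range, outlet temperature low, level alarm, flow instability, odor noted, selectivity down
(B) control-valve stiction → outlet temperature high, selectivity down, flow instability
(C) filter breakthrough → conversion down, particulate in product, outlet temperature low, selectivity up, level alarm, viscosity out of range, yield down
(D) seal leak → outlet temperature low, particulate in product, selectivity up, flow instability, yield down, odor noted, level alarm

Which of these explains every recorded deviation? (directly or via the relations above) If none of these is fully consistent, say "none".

For each candidate, compare predicted effects to what was observed:
(A) column flooding — fails on selectivity up (predicts selectivity down, not selectivity up)
(B) control-valve stiction — fails on level alarm, yield down, odor noted, selectivity up, viscosity out of range, outlet temperature low (predicts selectivity down, not selectivity up; predicts outlet temperature high, not outlet temperature low)
(C) filter breakthrough — level alarm match; yield down match; flow instability match (via viscosity out of range → odor noted → flow instability); odor noted match (via viscosity out of range → odor noted); selectivity up match; viscosity out of range match; outlet temperature low match
(D) seal leak — level alarm match; yield down match; flow instability match; odor noted match; selectivity up match; viscosity out of range miss; outlet temperature low match
Only (C) is consistent with every observation.

C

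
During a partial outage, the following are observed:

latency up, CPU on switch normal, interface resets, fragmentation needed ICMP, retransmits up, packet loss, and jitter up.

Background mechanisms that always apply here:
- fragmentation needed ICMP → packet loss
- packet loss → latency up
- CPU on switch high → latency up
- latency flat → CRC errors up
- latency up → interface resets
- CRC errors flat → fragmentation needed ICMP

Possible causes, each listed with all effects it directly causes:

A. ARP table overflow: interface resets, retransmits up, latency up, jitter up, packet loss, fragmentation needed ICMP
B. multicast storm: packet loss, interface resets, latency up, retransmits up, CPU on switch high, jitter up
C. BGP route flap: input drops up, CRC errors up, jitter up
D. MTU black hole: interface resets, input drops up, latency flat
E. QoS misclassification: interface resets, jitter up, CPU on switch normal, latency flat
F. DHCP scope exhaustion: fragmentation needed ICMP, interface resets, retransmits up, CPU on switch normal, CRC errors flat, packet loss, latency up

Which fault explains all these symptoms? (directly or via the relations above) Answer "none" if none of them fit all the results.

none

Per-candidate check:
(A) ARP table overflow — does not account for CPU on switch normal
(B) multicast storm — latency up +; CPU on switch normal -; interface resets +; fragmentation needed ICMP -; retransmits up +; packet loss +; jitter up +
(C) BGP route flap — latency up -; CPU on switch normal -; interface resets -; fragmentation needed ICMP -; retransmits up -; packet loss -; jitter up +
(D) MTU black hole — fails on latency up, CPU on switch normal, fragmentation needed ICMP, retransmits up, packet loss, jitter up (predicts latency flat, not latency up)
(E) QoS misclassification — fails on latency up, fragmentation needed ICMP, retransmits up, packet loss (predicts latency flat, not latency up)
(F) DHCP scope exhaustion — latency up +; CPU on switch normal +; interface resets +; fragmentation needed ICMP +; retransmits up +; packet loss +; jitter up -
None of the listed candidates fits everything.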